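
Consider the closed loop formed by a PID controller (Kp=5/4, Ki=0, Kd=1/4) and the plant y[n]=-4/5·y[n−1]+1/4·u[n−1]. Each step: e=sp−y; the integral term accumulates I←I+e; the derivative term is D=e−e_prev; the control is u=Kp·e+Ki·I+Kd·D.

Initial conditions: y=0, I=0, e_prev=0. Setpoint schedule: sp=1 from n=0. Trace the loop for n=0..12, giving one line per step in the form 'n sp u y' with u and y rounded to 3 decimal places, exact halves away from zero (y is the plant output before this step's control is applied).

0 1 1.500 0.000
1 1 0.688 0.375
2 1 1.536 -0.128
3 1 0.488 0.486
4 1 1.772 -0.267
5 1 0.198 0.657
6 1 2.128 -0.476
7 1 -0.238 0.913
8 1 2.663 -0.790
9 1 -0.894 1.297
10 1 3.466 -1.261
11 1 -1.879 1.876
12 1 4.674 -1.970

(exact arithmetic carried between steps; '≈' marks a value shown rounded to 6 d.p. or computed from one; I and e_prev carry over from the previous line; the table rounds u and y to 3 d.p., halves away from zero)
n=0: y=0, sp=1, e=sp−y=1; I=1, D=e−e_prev=1; u=5/4·1+0·1+1/4·1=1.5; next y=-4/5·0+1/4·1.5=0.375
n=1: y=0.375, sp=1, e=sp−y=0.625; I=1.625, D=e−e_prev=-0.375; u=5/4·0.625+0·1.625+1/4·(-0.375)=0.6875; next y=-4/5·0.375+1/4·0.6875=-0.128125
n=2: y=-0.128125, sp=1, e=sp−y=1.128125; I=2.753125, D=e−e_prev=0.503125; u=5/4·1.128125+0·2.753125+1/4·0.503125≈1.535938; next y=-4/5·(-0.128125)+1/4·1.535938≈0.486484
n=3: y≈0.486484, sp=1, e=sp−y≈0.513516; I≈3.266641, D=e−e_prev≈-0.614609; u=5/4·0.513516+0·3.266641+1/4·(-0.614609)≈0.488242; next y=-4/5·0.486484+1/4·0.488242≈-0.267127
n=4: y≈-0.267127, sp=1, e=sp−y≈1.267127; I≈4.533768, D=e−e_prev≈0.753611; u=5/4·1.267127+0·4.533768+1/4·0.753611≈1.772312; next y=-4/5·(-0.267127)+1/4·1.772312≈0.656779
n=5: y≈0.656779, sp=1, e=sp−y≈0.343221; I≈4.876988, D=e−e_prev≈-0.923906; u=5/4·0.343221+0·4.876988+1/4·(-0.923906)≈0.198049; next y=-4/5·0.656779+1/4·0.198049≈-0.475911
n=6: y≈-0.475911, sp=1, e=sp−y≈1.475911; I≈6.352899, D=e−e_prev≈1.132691; u=5/4·1.475911+0·6.352899+1/4·1.132691≈2.128062; next y=-4/5·(-0.475911)+1/4·2.128062≈0.912744
n=7: y≈0.912744, sp=1, e=sp−y≈0.087256; I≈6.440155, D=e−e_prev≈-1.388656; u=5/4·0.087256+0·6.440155+1/4·(-1.388656)≈-0.238095; next y=-4/5·0.912744+1/4·(-0.238095)≈-0.789719
n=8: y≈-0.789719, sp=1, e=sp−y≈1.789719; I≈8.229874, D=e−e_prev≈1.702464; u=5/4·1.789719+0·8.229874+1/4·1.702464≈2.662765; next y=-4/5·(-0.789719)+1/4·2.662765≈1.297467
n=9: y≈1.297467, sp=1, e=sp−y≈-0.297467; I≈7.932408, D=e−e_prev≈-2.087186; u=5/4·(-0.297467)+0·7.932408+1/4·(-2.087186)≈-0.893630; next y=-4/5·1.297467+1/4·(-0.893630)≈-1.261381
n=10: y≈-1.261381, sp=1, e=sp−y≈2.261381; I≈10.193788, D=e−e_prev≈2.558847; u=5/4·2.261381+0·10.193788+1/4·2.558847≈3.466438; next y=-4/5·(-1.261381)+1/4·3.466438≈1.875714
n=11: y≈1.875714, sp=1, e=sp−y≈-0.875714; I≈9.318074, D=e−e_prev≈-3.137095; u=5/4·(-0.875714)+0·9.318074+1/4·(-3.137095)≈-1.878916; next y=-4/5·1.875714+1/4·(-1.878916)≈-1.970300
n=12: y≈-1.970300, sp=1, e=sp−y≈2.970300; I≈12.288374, D=e−e_prev≈3.846014; u=5/4·2.970300+0·12.288374+1/4·3.846014≈4.674379; next y=-4/5·(-1.970300)+1/4·4.674379≈2.744835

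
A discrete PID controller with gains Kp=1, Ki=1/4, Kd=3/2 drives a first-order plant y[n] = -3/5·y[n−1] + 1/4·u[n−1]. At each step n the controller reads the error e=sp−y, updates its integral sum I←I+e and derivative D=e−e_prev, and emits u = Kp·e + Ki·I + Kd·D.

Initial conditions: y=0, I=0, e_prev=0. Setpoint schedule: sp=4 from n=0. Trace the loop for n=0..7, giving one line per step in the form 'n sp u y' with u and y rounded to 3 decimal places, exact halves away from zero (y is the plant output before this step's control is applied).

(exact arithmetic carried between steps; '≈' marks a value shown rounded to 6 d.p. or computed from one; I and e_prev carry over from the previous line; the table rounds u and y to 3 d.p., halves away from zero)
n=0: y=0, sp=4, e=sp−y=4; I=4, D=e−e_prev=4; u=1·4+1/4·4+3/2·4=11; next y=-3/5·0+1/4·11=2.75
n=1: y=2.75, sp=4, e=sp−y=1.25; I=5.25, D=e−e_prev=-2.75; u=1·1.25+1/4·5.25+3/2·(-2.75)=-1.5625; next y=-3/5·2.75+1/4·(-1.5625)=-2.040625
n=2: y=-2.040625, sp=4, e=sp−y=6.040625; I=11.290625, D=e−e_prev=4.790625; u=1·6.040625+1/4·11.290625+3/2·4.790625≈16.049219; next y=-3/5·(-2.040625)+1/4·16.049219≈5.236680
n=3: y≈5.236680, sp=4, e=sp−y≈-1.236680; I≈10.053945, D=e−e_prev≈-7.277305; u=1·(-1.236680)+1/4·10.053945+3/2·(-7.277305)≈-9.639150; next y=-3/5·5.236680+1/4·(-9.639150)≈-5.551795
n=4: y≈-5.551795, sp=4, e=sp−y≈9.551795; I≈19.605741, D=e−e_prev≈10.788475; u=1·9.551795+1/4·19.605741+3/2·10.788475≈30.635943; next y=-3/5·(-5.551795)+1/4·30.635943≈10.990063
n=5: y≈10.990063, sp=4, e=sp−y≈-6.990063; I≈12.615678, D=e−e_prev≈-16.541858; u=1·(-6.990063)+1/4·12.615678+3/2·(-16.541858)≈-28.648931; next y=-3/5·10.990063+1/4·(-28.648931)≈-13.756271
n=6: y≈-13.756271, sp=4, e=sp−y≈17.756271; I≈30.371948, D=e−e_prev≈24.746334; u=1·17.756271+1/4·30.371948+3/2·24.746334≈62.468758; next y=-3/5·(-13.756271)+1/4·62.468758≈23.870952
n=7: y≈23.870952, sp=4, e=sp−y≈-19.870952; I≈10.500996, D=e−e_prev≈-37.627223; u=1·(-19.870952)+1/4·10.500996+3/2·(-37.627223)≈-73.686537; next y=-3/5·23.870952+1/4·(-73.686537)≈-32.744205

0 4 11.000 0.000
1 4 -1.563 2.750
2 4 16.049 -2.041
3 4 -9.639 5.237
4 4 30.636 -5.552
5 4 -28.649 10.990
6 4 62.469 -13.756
7 4 -73.687 23.871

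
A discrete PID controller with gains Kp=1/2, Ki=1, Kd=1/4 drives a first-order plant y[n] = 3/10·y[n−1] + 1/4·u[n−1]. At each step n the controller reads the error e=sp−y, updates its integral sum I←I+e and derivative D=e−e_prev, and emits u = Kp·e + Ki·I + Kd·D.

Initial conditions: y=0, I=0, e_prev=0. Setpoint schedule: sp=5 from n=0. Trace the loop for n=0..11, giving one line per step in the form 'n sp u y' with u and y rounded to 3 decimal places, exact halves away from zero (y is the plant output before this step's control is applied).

0 5 8.750 0.000
1 5 8.672 2.188
2 5 10.917 2.824
3 5 11.935 3.577
4 5 12.706 4.057
5 5 13.180 4.394
6 5 13.487 4.613
7 5 13.679 4.756
8 5 13.800 4.846
9 5 13.876 4.904
10 5 13.923 4.940
11 5 13.952 4.963

(exact arithmetic carried between steps; '≈' marks a value shown rounded to 6 d.p. or computed from one; I and e_prev carry over from the previous line; the table rounds u and y to 3 d.p., halves away from zero)
n=0: y=0, sp=5, e=sp−y=5; I=5, D=e−e_prev=5; u=1/2·5+1·5+1/4·5=8.75; next y=3/10·0+1/4·8.75=2.1875
n=1: y=2.1875, sp=5, e=sp−y=2.8125; I=7.8125, D=e−e_prev=-2.1875; u=1/2·2.8125+1·7.8125+1/4·(-2.1875)=8.671875; next y=3/10·2.1875+1/4·8.671875≈2.824219
n=2: y≈2.824219, sp=5, e=sp−y≈2.175781; I≈9.988281, D=e−e_prev≈-0.636719; u=1/2·2.175781+1·9.988281+1/4·(-0.636719)≈10.916992; next y=3/10·2.824219+1/4·10.916992≈3.576514
n=3: y≈3.576514, sp=5, e=sp−y≈1.423486; I≈11.411768, D=e−e_prev≈-0.752295; u=1/2·1.423486+1·11.411768+1/4·(-0.752295)≈11.935437; next y=3/10·3.576514+1/4·11.935437≈4.056813
n=4: y≈4.056813, sp=5, e=sp−y≈0.943187; I≈12.354954, D=e−e_prev≈-0.480300; u=1/2·0.943187+1·12.354954+1/4·(-0.480300)≈12.706473; next y=3/10·4.056813+1/4·12.706473≈4.393662
n=5: y≈4.393662, sp=5, e=sp−y≈0.606338; I≈12.961292, D=e−e_prev≈-0.336849; u=1/2·0.606338+1·12.961292+1/4·(-0.336849)≈13.180249; next y=3/10·4.393662+1/4·13.180249≈4.613161
n=6: y≈4.613161, sp=5, e=sp−y≈0.386839; I≈13.348131, D=e−e_prev≈-0.219499; u=1/2·0.386839+1·13.348131+1/4·(-0.219499)≈13.486676; next y=3/10·4.613161+1/4·13.486676≈4.755617
n=7: y≈4.755617, sp=5, e=sp−y≈0.244383; I≈13.592514, D=e−e_prev≈-0.142456; u=1/2·0.244383+1·13.592514+1/4·(-0.142456)≈13.679091; next y=3/10·4.755617+1/4·13.679091≈4.846458
n=8: y≈4.846458, sp=5, e=sp−y≈0.153542; I≈13.746056, D=e−e_prev≈-0.090841; u=1/2·0.153542+1·13.746056+1/4·(-0.090841)≈13.800117; next y=3/10·4.846458+1/4·13.800117≈4.903967
n=9: y≈4.903967, sp=5, e=sp−y≈0.096033; I≈13.842089, D=e−e_prev≈-0.057509; u=1/2·0.096033+1·13.842089+1/4·(-0.057509)≈13.875729; next y=3/10·4.903967+1/4·13.875729≈4.940122
n=10: y≈4.940122, sp=5, e=sp−y≈0.059878; I≈13.901967, D=e−e_prev≈-0.036156; u=1/2·0.059878+1·13.901967+1/4·(-0.036156)≈13.922867; next y=3/10·4.940122+1/4·13.922867≈4.962753
n=11: y≈4.962753, sp=5, e=sp−y≈0.037247; I≈13.939214, D=e−e_prev≈-0.022631; u=1/2·0.037247+1·13.939214+1/4·(-0.022631)≈13.952179; next y=3/10·4.962753+1/4·13.952179≈4.976871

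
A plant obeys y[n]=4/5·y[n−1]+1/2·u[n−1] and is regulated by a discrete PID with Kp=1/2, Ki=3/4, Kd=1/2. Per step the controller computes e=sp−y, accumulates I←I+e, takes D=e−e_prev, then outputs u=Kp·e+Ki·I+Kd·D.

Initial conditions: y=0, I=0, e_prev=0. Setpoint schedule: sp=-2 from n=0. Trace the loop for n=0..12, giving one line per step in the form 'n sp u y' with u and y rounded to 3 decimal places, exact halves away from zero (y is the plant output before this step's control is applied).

0 -2 -3.500 0.000
1 -2 -0.938 -1.750
2 -2 -1.792 -1.869
3 -2 -1.036 -2.391
4 -2 -0.934 -2.431
5 -2 -0.664 -2.412
6 -2 -0.609 -2.262
7 -2 -0.596 -2.114
8 -2 -0.655 -1.989
9 -2 -0.724 -1.919
10 -2 -0.788 -1.897
11 -2 -0.829 -1.912
12 -2 -0.846 -1.944

(exact arithmetic carried between steps; '≈' marks a value shown rounded to 6 d.p. or computed from one; I and e_prev carry over from the previous line; the table rounds u and y to 3 d.p., halves away from zero)
n=0: y=0, sp=-2, e=sp−y=-2; I=-2, D=e−e_prev=-2; u=1/2·(-2)+3/4·(-2)+1/2·(-2)=-3.5; next y=4/5·0+1/2·(-3.5)=-1.75
n=1: y=-1.75, sp=-2, e=sp−y=-0.25; I=-2.25, D=e−e_prev=1.75; u=1/2·(-0.25)+3/4·(-2.25)+1/2·1.75=-0.9375; next y=4/5·(-1.75)+1/2·(-0.9375)=-1.86875
n=2: y=-1.86875, sp=-2, e=sp−y=-0.13125; I=-2.38125, D=e−e_prev=0.11875; u=1/2·(-0.13125)+3/4·(-2.38125)+1/2·0.11875≈-1.792188; next y=4/5·(-1.86875)+1/2·(-1.792188)≈-2.391094
n=3: y≈-2.391094, sp=-2, e=sp−y≈0.391094; I≈-1.990156, D=e−e_prev≈0.522344; u=1/2·0.391094+3/4·(-1.990156)+1/2·0.522344≈-1.035898; next y=4/5·(-2.391094)+1/2·(-1.035898)≈-2.430824
n=4: y≈-2.430824, sp=-2, e=sp−y≈0.430824; I≈-1.559332, D=e−e_prev≈0.039730; u=1/2·0.430824+3/4·(-1.559332)+1/2·0.039730≈-0.934222; next y=4/5·(-2.430824)+1/2·(-0.934222)≈-2.411770
n=5: y≈-2.411770, sp=-2, e=sp−y≈0.411770; I≈-1.147562, D=e−e_prev≈-0.019054; u=1/2·0.411770+3/4·(-1.147562)+1/2·(-0.019054)≈-0.664313; next y=4/5·(-2.411770)+1/2·(-0.664313)≈-2.261573
n=6: y≈-2.261573, sp=-2, e=sp−y≈0.261573; I≈-0.885989, D=e−e_prev≈-0.150197; u=1/2·0.261573+3/4·(-0.885989)+1/2·(-0.150197)≈-0.608804; next y=4/5·(-2.261573)+1/2·(-0.608804)≈-2.113660
n=7: y≈-2.113660, sp=-2, e=sp−y≈0.113660; I≈-0.772329, D=e−e_prev≈-0.147913; u=1/2·0.113660+3/4·(-0.772329)+1/2·(-0.147913)≈-0.596373; next y=4/5·(-2.113660)+1/2·(-0.596373)≈-1.989115
n=8: y≈-1.989115, sp=-2, e=sp−y≈-0.010885; I≈-0.783214, D=e−e_prev≈-0.124546; u=1/2·(-0.010885)+3/4·(-0.783214)+1/2·(-0.124546)≈-0.655126; next y=4/5·(-1.989115)+1/2·(-0.655126)≈-1.918855
n=9: y≈-1.918855, sp=-2, e=sp−y≈-0.081145; I≈-0.864359, D=e−e_prev≈-0.070260; u=1/2·(-0.081145)+3/4·(-0.864359)+1/2·(-0.070260)≈-0.723972; next y=4/5·(-1.918855)+1/2·(-0.723972)≈-1.897070
n=10: y≈-1.897070, sp=-2, e=sp−y≈-0.102930; I≈-0.967290, D=e−e_prev≈-0.021785; u=1/2·(-0.102930)+3/4·(-0.967290)+1/2·(-0.021785)≈-0.787825; next y=4/5·(-1.897070)+1/2·(-0.787825)≈-1.911568
n=11: y≈-1.911568, sp=-2, e=sp−y≈-0.088432; I≈-1.055721, D=e−e_prev≈0.014498; u=1/2·(-0.088432)+3/4·(-1.055721)+1/2·0.014498≈-0.828758; next y=4/5·(-1.911568)+1/2·(-0.828758)≈-1.943633
n=12: y≈-1.943633, sp=-2, e=sp−y≈-0.056367; I≈-1.112088, D=e−e_prev≈0.032065; u=1/2·(-0.056367)+3/4·(-1.112088)+1/2·0.032065≈-0.846217; next y=4/5·(-1.943633)+1/2·(-0.846217)≈-1.978015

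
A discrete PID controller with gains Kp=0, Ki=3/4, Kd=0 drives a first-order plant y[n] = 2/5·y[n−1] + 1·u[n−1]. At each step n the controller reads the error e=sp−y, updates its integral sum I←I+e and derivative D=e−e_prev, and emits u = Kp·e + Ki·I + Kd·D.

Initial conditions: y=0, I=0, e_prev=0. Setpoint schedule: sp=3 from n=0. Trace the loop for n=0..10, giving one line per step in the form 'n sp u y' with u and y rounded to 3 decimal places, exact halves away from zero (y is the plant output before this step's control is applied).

0 3 2.250 0.000
1 3 2.813 2.250
2 3 2.278 3.713
3 3 1.706 3.763
4 3 1.548 3.211
5 3 1.674 2.832
6 3 1.819 2.806
7 3 1.863 2.941
8 3 1.833 3.039
9 3 1.797 3.049
10 3 1.784 3.016

(exact arithmetic carried between steps; '≈' marks a value shown rounded to 6 d.p. or computed from one; I and e_prev carry over from the previous line; the table rounds u and y to 3 d.p., halves away from zero)
n=0: y=0, sp=3, e=sp−y=3; I=3, D=e−e_prev=3; u=0·3+3/4·3+0·3=2.25; next y=2/5·0+1·2.25=2.25
n=1: y=2.25, sp=3, e=sp−y=0.75; I=3.75, D=e−e_prev=-2.25; u=0·0.75+3/4·3.75+0·(-2.25)=2.8125; next y=2/5·2.25+1·2.8125=3.7125
n=2: y=3.7125, sp=3, e=sp−y=-0.7125; I=3.0375, D=e−e_prev=-1.4625; u=0·(-0.7125)+3/4·3.0375+0·(-1.4625)=2.278125; next y=2/5·3.7125+1·2.278125=3.763125
n=3: y=3.763125, sp=3, e=sp−y=-0.763125; I=2.274375, D=e−e_prev=-0.050625; u=0·(-0.763125)+3/4·2.274375+0·(-0.050625)≈1.705781; next y=2/5·3.763125+1·1.705781≈3.211031
n=4: y≈3.211031, sp=3, e=sp−y≈-0.211031; I≈2.063344, D=e−e_prev≈0.552094; u=0·(-0.211031)+3/4·2.063344+0·0.552094≈1.547508; next y=2/5·3.211031+1·1.547508≈2.831920
n=5: y≈2.831920, sp=3, e=sp−y≈0.168080; I≈2.231423, D=e−e_prev≈0.379111; u=0·0.168080+3/4·2.231423+0·0.379111≈1.673568; next y=2/5·2.831920+1·1.673568≈2.806336
n=6: y≈2.806336, sp=3, e=sp−y≈0.193664; I≈2.425088, D=e−e_prev≈0.025585; u=0·0.193664+3/4·2.425088+0·0.025585≈1.818816; next y=2/5·2.806336+1·1.818816≈2.941350
n=7: y≈2.941350, sp=3, e=sp−y≈0.058650; I≈2.483738, D=e−e_prev≈-0.135014; u=0·0.058650+3/4·2.483738+0·(-0.135014)≈1.862803; next y=2/5·2.941350+1·1.862803≈3.039343
n=8: y≈3.039343, sp=3, e=sp−y≈-0.039343; I≈2.444394, D=e−e_prev≈-0.097993; u=0·(-0.039343)+3/4·2.444394+0·(-0.097993)≈1.833296; next y=2/5·3.039343+1·1.833296≈3.049033
n=9: y≈3.049033, sp=3, e=sp−y≈-0.049033; I≈2.395361, D=e−e_prev≈-0.009690; u=0·(-0.049033)+3/4·2.395361+0·(-0.009690)≈1.796521; next y=2/5·3.049033+1·1.796521≈3.016134
n=10: y≈3.016134, sp=3, e=sp−y≈-0.016134; I≈2.379227, D=e−e_prev≈0.032899; u=0·(-0.016134)+3/4·2.379227+0·0.032899≈1.784420; next y=2/5·3.016134+1·1.784420≈2.990874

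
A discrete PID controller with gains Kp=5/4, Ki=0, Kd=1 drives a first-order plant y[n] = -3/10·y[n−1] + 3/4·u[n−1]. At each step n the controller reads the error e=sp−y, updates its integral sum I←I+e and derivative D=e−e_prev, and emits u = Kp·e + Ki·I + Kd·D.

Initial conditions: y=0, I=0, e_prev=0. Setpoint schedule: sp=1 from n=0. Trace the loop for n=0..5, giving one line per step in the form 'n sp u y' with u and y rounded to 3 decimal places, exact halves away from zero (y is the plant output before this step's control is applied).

0 1 2.250 0.000
1 1 -2.547 1.688
2 1 8.374 -2.416
3 1 -16.929 7.006
4 1 41.553 -14.799
5 1 -93.658 35.604

(exact arithmetic carried between steps; '≈' marks a value shown rounded to 6 d.p. or computed from one; I and e_prev carry over from the previous line; the table rounds u and y to 3 d.p., halves away from zero)
n=0: y=0, sp=1, e=sp−y=1; I=1, D=e−e_prev=1; u=5/4·1+0·1+1·1=2.25; next y=-3/10·0+3/4·2.25=1.6875
n=1: y=1.6875, sp=1, e=sp−y=-0.6875; I=0.3125, D=e−e_prev=-1.6875; u=5/4·(-0.6875)+0·0.3125+1·(-1.6875)=-2.546875; next y=-3/10·1.6875+3/4·(-2.546875)≈-2.416406
n=2: y≈-2.416406, sp=1, e=sp−y≈3.416406; I≈3.728906, D=e−e_prev≈4.103906; u=5/4·3.416406+0·3.728906+1·4.103906≈8.374414; next y=-3/10·(-2.416406)+3/4·8.374414≈7.005732
n=3: y≈7.005732, sp=1, e=sp−y≈-6.005732; I≈-2.276826, D=e−e_prev≈-9.422139; u=5/4·(-6.005732)+0·(-2.276826)+1·(-9.422139)≈-16.929304; next y=-3/10·7.005732+3/4·(-16.929304)≈-14.798698
n=4: y≈-14.798698, sp=1, e=sp−y≈15.798698; I≈13.521872, D=e−e_prev≈21.804430; u=5/4·15.798698+0·13.521872+1·21.804430≈41.552803; next y=-3/10·(-14.798698)+3/4·41.552803≈35.604211
n=5: y≈35.604211, sp=1, e=sp−y≈-34.604211; I≈-21.082340, D=e−e_prev≈-50.402909; u=5/4·(-34.604211)+0·(-21.082340)+1·(-50.402909)≈-93.658173; next y=-3/10·35.604211+3/4·(-93.658173)≈-80.924893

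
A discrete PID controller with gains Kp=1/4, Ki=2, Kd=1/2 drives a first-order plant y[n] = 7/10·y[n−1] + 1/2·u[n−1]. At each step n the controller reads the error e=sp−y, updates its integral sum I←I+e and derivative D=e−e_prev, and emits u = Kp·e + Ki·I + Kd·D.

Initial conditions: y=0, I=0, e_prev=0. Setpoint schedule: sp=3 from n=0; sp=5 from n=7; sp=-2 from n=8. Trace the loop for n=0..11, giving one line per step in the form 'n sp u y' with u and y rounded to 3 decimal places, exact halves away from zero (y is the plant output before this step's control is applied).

(exact arithmetic carried between steps; '≈' marks a value shown rounded to 6 d.p. or computed from one; I and e_prev carry over from the previous line; the table rounds u and y to 3 d.p., halves away from zero)
n=0: y=0, sp=3, e=sp−y=3; I=3, D=e−e_prev=3; u=1/4·3+2·3+1/2·3=8.25; next y=7/10·0+1/2·8.25=4.125
n=1: y=4.125, sp=3, e=sp−y=-1.125; I=1.875, D=e−e_prev=-4.125; u=1/4·(-1.125)+2·1.875+1/2·(-4.125)=1.40625; next y=7/10·4.125+1/2·1.40625=3.590625
n=2: y=3.590625, sp=3, e=sp−y=-0.590625; I=1.284375, D=e−e_prev=0.534375; u=1/4·(-0.590625)+2·1.284375+1/2·0.534375≈2.688281; next y=7/10·3.590625+1/2·2.688281≈3.857578
n=3: y≈3.857578, sp=3, e=sp−y≈-0.857578; I≈0.426797, D=e−e_prev≈-0.266953; u=1/4·(-0.857578)+2·0.426797+1/2·(-0.266953)≈0.505723; next y=7/10·3.857578+1/2·0.505723≈2.953166
n=4: y≈2.953166, sp=3, e=sp−y≈0.046834; I≈0.473631, D=e−e_prev≈0.904412; u=1/4·0.046834+2·0.473631+1/2·0.904412≈1.411176; next y=7/10·2.953166+1/2·1.411176≈2.772804
n=5: y≈2.772804, sp=3, e=sp−y≈0.227196; I≈0.700827, D=e−e_prev≈0.180362; u=1/4·0.227196+2·0.700827+1/2·0.180362≈1.548633; next y=7/10·2.772804+1/2·1.548633≈2.715279
n=6: y≈2.715279, sp=3, e=sp−y≈0.284721; I≈0.985547, D=e−e_prev≈0.057525; u=1/4·0.284721+2·0.985547+1/2·0.057525≈2.071037; next y=7/10·2.715279+1/2·2.071037≈2.936214
n=7: y≈2.936214, sp=5, e=sp−y≈2.063786; I≈3.049333, D=e−e_prev≈1.779065; u=1/4·2.063786+2·3.049333+1/2·1.779065≈7.504145; next y=7/10·2.936214+1/2·7.504145≈5.807423
n=8: y≈5.807423, sp=-2, e=sp−y≈-7.807423; I≈-4.758089, D=e−e_prev≈-9.871209; u=1/4·(-7.807423)+2·(-4.758089)+1/2·(-9.871209)≈-16.403639; next y=7/10·5.807423+1/2·(-16.403639)≈-4.136624
n=9: y≈-4.136624, sp=-2, e=sp−y≈2.136624; I≈-2.621466, D=e−e_prev≈9.944046; u=1/4·2.136624+2·(-2.621466)+1/2·9.944046≈0.263247; next y=7/10·(-4.136624)+1/2·0.263247≈-2.764013
n=10: y≈-2.764013, sp=-2, e=sp−y≈0.764013; I≈-1.857453, D=e−e_prev≈-1.372611; u=1/4·0.764013+2·(-1.857453)+1/2·(-1.372611)≈-4.210208; next y=7/10·(-2.764013)+1/2·(-4.210208)≈-4.039913
n=11: y≈-4.039913, sp=-2, e=sp−y≈2.039913; I≈0.182460, D=e−e_prev≈1.275900; u=1/4·2.039913+2·0.182460+1/2·1.275900≈1.512848; next y=7/10·(-4.039913)+1/2·1.512848≈-2.071515

0 3 8.250 0.000
1 3 1.406 4.125
2 3 2.688 3.591
3 3 0.506 3.858
4 3 1.411 2.953
5 3 1.549 2.773
6 3 2.071 2.715
7 5 7.504 2.936
8 -2 -16.404 5.807
9 -2 0.263 -4.137
10 -2 -4.210 -2.764
11 -2 1.513 -4.040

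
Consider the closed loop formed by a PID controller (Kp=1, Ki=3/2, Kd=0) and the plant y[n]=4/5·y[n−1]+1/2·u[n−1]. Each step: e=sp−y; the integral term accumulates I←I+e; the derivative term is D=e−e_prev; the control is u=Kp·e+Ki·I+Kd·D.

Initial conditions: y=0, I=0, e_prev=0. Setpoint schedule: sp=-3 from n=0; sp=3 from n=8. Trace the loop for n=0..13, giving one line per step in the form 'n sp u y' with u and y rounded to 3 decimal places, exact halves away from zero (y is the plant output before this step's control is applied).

(exact arithmetic carried between steps; '≈' marks a value shown rounded to 6 d.p. or computed from one; I and e_prev carry over from the previous line; the table rounds u and y to 3 d.p., halves away from zero)
n=0: y=0, sp=-3, e=sp−y=-3; I=-3, D=e−e_prev=-3; u=1·(-3)+3/2·(-3)+0·(-3)=-7.5; next y=4/5·0+1/2·(-7.5)=-3.75
n=1: y=-3.75, sp=-3, e=sp−y=0.75; I=-2.25, D=e−e_prev=3.75; u=1·0.75+3/2·(-2.25)+0·3.75=-2.625; next y=4/5·(-3.75)+1/2·(-2.625)=-4.3125
n=2: y=-4.3125, sp=-3, e=sp−y=1.3125; I=-0.9375, D=e−e_prev=0.5625; u=1·1.3125+3/2·(-0.9375)+0·0.5625=-0.09375; next y=4/5·(-4.3125)+1/2·(-0.09375)=-3.496875
n=3: y=-3.496875, sp=-3, e=sp−y=0.496875; I=-0.440625, D=e−e_prev=-0.815625; u=1·0.496875+3/2·(-0.440625)+0·(-0.815625)≈-0.164063; next y=4/5·(-3.496875)+1/2·(-0.164063)≈-2.879531
n=4: y≈-2.879531, sp=-3, e=sp−y≈-0.120469; I≈-0.561094, D=e−e_prev≈-0.617344; u=1·(-0.120469)+3/2·(-0.561094)+0·(-0.617344)≈-0.962109; next y=4/5·(-2.879531)+1/2·(-0.962109)≈-2.784680
n=5: y≈-2.784680, sp=-3, e=sp−y≈-0.215320; I≈-0.776414, D=e−e_prev≈-0.094852; u=1·(-0.215320)+3/2·(-0.776414)+0·(-0.094852)≈-1.379941; next y=4/5·(-2.784680)+1/2·(-1.379941)≈-2.917714
n=6: y≈-2.917714, sp=-3, e=sp−y≈-0.082286; I≈-0.858700, D=e−e_prev≈0.133035; u=1·(-0.082286)+3/2·(-0.858700)+0·0.133035≈-1.370335; next y=4/5·(-2.917714)+1/2·(-1.370335)≈-3.019339
n=7: y≈-3.019339, sp=-3, e=sp−y≈0.019339; I≈-0.839361, D=e−e_prev≈0.101625; u=1·0.019339+3/2·(-0.839361)+0·0.101625≈-1.239702; next y=4/5·(-3.019339)+1/2·(-1.239702)≈-3.035322
n=8: y≈-3.035322, sp=3, e=sp−y≈6.035322; I≈5.195962, D=e−e_prev≈6.015983; u=1·6.035322+3/2·5.195962+0·6.015983≈13.829264; next y=4/5·(-3.035322)+1/2·13.829264≈4.486375
n=9: y≈4.486375, sp=3, e=sp−y≈-1.486375; I≈3.709587, D=e−e_prev≈-7.521697; u=1·(-1.486375)+3/2·3.709587+0·(-7.521697)≈4.078006; next y=4/5·4.486375+1/2·4.078006≈5.628103
n=10: y≈5.628103, sp=3, e=sp−y≈-2.628103; I≈1.081484, D=e−e_prev≈-1.141728; u=1·(-2.628103)+3/2·1.081484+0·(-1.141728)≈-1.005876; next y=4/5·5.628103+1/2·(-1.005876)≈3.999544
n=11: y≈3.999544, sp=3, e=sp−y≈-0.999544; I≈0.081940, D=e−e_prev≈1.628559; u=1·(-0.999544)+3/2·0.081940+0·1.628559≈-0.876634; next y=4/5·3.999544+1/2·(-0.876634)≈2.761318
n=12: y≈2.761318, sp=3, e=sp−y≈0.238682; I≈0.320622, D=e−e_prev≈1.238226; u=1·0.238682+3/2·0.320622+0·1.238226≈0.719614; next y=4/5·2.761318+1/2·0.719614≈2.568862
n=13: y≈2.568862, sp=3, e=sp−y≈0.431138; I≈0.751760, D=e−e_prev≈0.192457; u=1·0.431138+3/2·0.751760+0·0.192457≈1.558778; next y=4/5·2.568862+1/2·1.558778≈2.834479

0 -3 -7.500 0.000
1 -3 -2.625 -3.750
2 -3 -0.094 -4.313
3 -3 -0.164 -3.497
4 -3 -0.962 -2.880
5 -3 -1.380 -2.785
6 -3 -1.370 -2.918
7 -3 -1.240 -3.019
8 3 13.829 -3.035
9 3 4.078 4.486
10 3 -1.006 5.628
11 3 -0.877 4.000
12 3 0.720 2.761
13 3 1.559 2.569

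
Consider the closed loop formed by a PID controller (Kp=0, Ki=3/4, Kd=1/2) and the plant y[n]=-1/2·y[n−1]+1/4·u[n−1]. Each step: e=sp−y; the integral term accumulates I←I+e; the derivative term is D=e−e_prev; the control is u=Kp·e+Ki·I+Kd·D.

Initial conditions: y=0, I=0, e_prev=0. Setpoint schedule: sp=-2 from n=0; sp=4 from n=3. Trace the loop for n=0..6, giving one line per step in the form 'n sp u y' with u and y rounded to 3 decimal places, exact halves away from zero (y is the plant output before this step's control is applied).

0 -2 -2.500 0.000
1 -2 -2.219 -0.625
2 -2 -4.041 -0.242
3 4 3.141 -0.889
4 4 0.835 1.230
5 4 6.017 -0.406
6 4 5.862 1.707

(exact arithmetic carried between steps; '≈' marks a value shown rounded to 6 d.p. or computed from one; I and e_prev carry over from the previous line; the table rounds u and y to 3 d.p., halves away from zero)
n=0: y=0, sp=-2, e=sp−y=-2; I=-2, D=e−e_prev=-2; u=0·(-2)+3/4·(-2)+1/2·(-2)=-2.5; next y=-1/2·0+1/4·(-2.5)=-0.625
n=1: y=-0.625, sp=-2, e=sp−y=-1.375; I=-3.375, D=e−e_prev=0.625; u=0·(-1.375)+3/4·(-3.375)+1/2·0.625=-2.21875; next y=-1/2·(-0.625)+1/4·(-2.21875)≈-0.242188
n=2: y≈-0.242188, sp=-2, e=sp−y≈-1.757813; I≈-5.132813, D=e−e_prev≈-0.382813; u=0·(-1.757813)+3/4·(-5.132813)+1/2·(-0.382813)≈-4.041016; next y=-1/2·(-0.242188)+1/4·(-4.041016)≈-0.889160
n=3: y≈-0.889160, sp=4, e=sp−y≈4.889160; I≈-0.243652, D=e−e_prev≈6.646973; u=0·4.889160+3/4·(-0.243652)+1/2·6.646973≈3.140747; next y=-1/2·(-0.889160)+1/4·3.140747≈1.229767
n=4: y≈1.229767, sp=4, e=sp−y≈2.770233; I≈2.526581, D=e−e_prev≈-2.118927; u=0·2.770233+3/4·2.526581+1/2·(-2.118927)≈0.835472; next y=-1/2·1.229767+1/4·0.835472≈-0.406015
n=5: y≈-0.406015, sp=4, e=sp−y≈4.406015; I≈6.932596, D=e−e_prev≈1.635782; u=0·4.406015+3/4·6.932596+1/2·1.635782≈6.017338; next y=-1/2·(-0.406015)+1/4·6.017338≈1.707342
n=6: y≈1.707342, sp=4, e=sp−y≈2.292658; I≈9.225254, D=e−e_prev≈-2.113358; u=0·2.292658+3/4·9.225254+1/2·(-2.113358)≈5.862262; next y=-1/2·1.707342+1/4·5.862262≈0.611894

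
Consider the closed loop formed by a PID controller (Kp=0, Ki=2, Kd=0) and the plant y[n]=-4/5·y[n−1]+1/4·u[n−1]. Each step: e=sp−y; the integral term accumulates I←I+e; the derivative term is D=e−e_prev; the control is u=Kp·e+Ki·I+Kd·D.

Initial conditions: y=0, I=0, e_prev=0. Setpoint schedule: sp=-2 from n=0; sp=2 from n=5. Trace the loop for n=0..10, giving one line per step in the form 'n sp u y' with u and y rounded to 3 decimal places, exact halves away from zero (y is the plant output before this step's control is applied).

(exact arithmetic carried between steps; '≈' marks a value shown rounded to 6 d.p. or computed from one; I and e_prev carry over from the previous line; the table rounds u and y to 3 d.p., halves away from zero)
n=0: y=0, sp=-2, e=sp−y=-2; I=-2, D=e−e_prev=-2; u=0·(-2)+2·(-2)+0·(-2)=-4; next y=-4/5·0+1/4·(-4)=-1
n=1: y=-1, sp=-2, e=sp−y=-1; I=-3, D=e−e_prev=1; u=0·(-1)+2·(-3)+0·1=-6; next y=-4/5·(-1)+1/4·(-6)=-0.7
n=2: y=-0.7, sp=-2, e=sp−y=-1.3; I=-4.3, D=e−e_prev=-0.3; u=0·(-1.3)+2·(-4.3)+0·(-0.3)=-8.6; next y=-4/5·(-0.7)+1/4·(-8.6)=-1.59
n=3: y=-1.59, sp=-2, e=sp−y=-0.41; I=-4.71, D=e−e_prev=0.89; u=0·(-0.41)+2·(-4.71)+0·0.89=-9.42; next y=-4/5·(-1.59)+1/4·(-9.42)=-1.083
n=4: y=-1.083, sp=-2, e=sp−y=-0.917; I=-5.627, D=e−e_prev=-0.507; u=0·(-0.917)+2·(-5.627)+0·(-0.507)=-11.254; next y=-4/5·(-1.083)+1/4·(-11.254)=-1.9471
n=5: y=-1.9471, sp=2, e=sp−y=3.9471; I=-1.6799, D=e−e_prev=4.8641; u=0·3.9471+2·(-1.6799)+0·4.8641=-3.3598; next y=-4/5·(-1.9471)+1/4·(-3.3598)=0.71773
n=6: y=0.71773, sp=2, e=sp−y=1.28227; I=-0.39763, D=e−e_prev=-2.66483; u=0·1.28227+2·(-0.39763)+0·(-2.66483)=-0.79526; next y=-4/5·0.71773+1/4·(-0.79526)=-0.772999
n=7: y=-0.772999, sp=2, e=sp−y=2.772999; I=2.375369, D=e−e_prev=1.490729; u=0·2.772999+2·2.375369+0·1.490729=4.750738; next y=-4/5·(-0.772999)+1/4·4.750738≈1.806084
n=8: y≈1.806084, sp=2, e=sp−y≈0.193916; I≈2.569285, D=e−e_prev≈-2.579083; u=0·0.193916+2·2.569285+0·(-2.579083)≈5.138571; next y=-4/5·1.806084+1/4·5.138571≈-0.160224
n=9: y≈-0.160224, sp=2, e=sp−y≈2.160224; I≈4.729510, D=e−e_prev≈1.966308; u=0·2.160224+2·4.729510+0·1.966308≈9.459019; next y=-4/5·(-0.160224)+1/4·9.459019≈2.492934
n=10: y≈2.492934, sp=2, e=sp−y≈-0.492934; I≈4.236575, D=e−e_prev≈-2.653159; u=0·(-0.492934)+2·4.236575+0·(-2.653159)≈8.473151; next y=-4/5·2.492934+1/4·8.473151≈0.123940

0 -2 -4.000 0.000
1 -2 -6.000 -1.000
2 -2 -8.600 -0.700
3 -2 -9.420 -1.590
4 -2 -11.254 -1.083
5 2 -3.360 -1.947
6 2 -0.795 0.718
7 2 4.751 -0.773
8 2 5.139 1.806
9 2 9.459 -0.160
10 2 8.473 2.493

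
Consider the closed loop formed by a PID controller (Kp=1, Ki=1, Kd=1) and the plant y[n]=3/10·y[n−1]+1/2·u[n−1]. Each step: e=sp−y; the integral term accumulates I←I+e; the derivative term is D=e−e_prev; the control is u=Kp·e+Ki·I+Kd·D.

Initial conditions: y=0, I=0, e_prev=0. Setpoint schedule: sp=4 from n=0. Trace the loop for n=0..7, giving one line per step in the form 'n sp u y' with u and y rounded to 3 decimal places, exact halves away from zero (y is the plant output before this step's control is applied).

0 4 12.000 0.000
1 4 -6.000 6.000
2 4 19.600 -1.200
3 4 -14.320 9.440
4 4 32.184 -4.328
5 4 -30.621 14.794
6 4 54.705 -10.872
7 4 -60.978 24.091

(exact arithmetic carried between steps; '≈' marks a value shown rounded to 6 d.p. or computed from one; I and e_prev carry over from the previous line; the table rounds u and y to 3 d.p., halves away from zero)
n=0: y=0, sp=4, e=sp−y=4; I=4, D=e−e_prev=4; u=1·4+1·4+1·4=12; next y=3/10·0+1/2·12=6
n=1: y=6, sp=4, e=sp−y=-2; I=2, D=e−e_prev=-6; u=1·(-2)+1·2+1·(-6)=-6; next y=3/10·6+1/2·(-6)=-1.2
n=2: y=-1.2, sp=4, e=sp−y=5.2; I=7.2, D=e−e_prev=7.2; u=1·5.2+1·7.2+1·7.2=19.6; next y=3/10·(-1.2)+1/2·19.6=9.44
n=3: y=9.44, sp=4, e=sp−y=-5.44; I=1.76, D=e−e_prev=-10.64; u=1·(-5.44)+1·1.76+1·(-10.64)=-14.32; next y=3/10·9.44+1/2·(-14.32)=-4.328
n=4: y=-4.328, sp=4, e=sp−y=8.328; I=10.088, D=e−e_prev=13.768; u=1·8.328+1·10.088+1·13.768=32.184; next y=3/10·(-4.328)+1/2·32.184=14.7936
n=5: y=14.7936, sp=4, e=sp−y=-10.7936; I=-0.7056, D=e−e_prev=-19.1216; u=1·(-10.7936)+1·(-0.7056)+1·(-19.1216)=-30.6208; next y=3/10·14.7936+1/2·(-30.6208)=-10.87232
n=6: y=-10.87232, sp=4, e=sp−y=14.87232; I=14.16672, D=e−e_prev=25.66592; u=1·14.87232+1·14.16672+1·25.66592=54.70496; next y=3/10·(-10.87232)+1/2·54.70496=24.090784
n=7: y=24.090784, sp=4, e=sp−y=-20.090784; I=-5.924064, D=e−e_prev=-34.963104; u=1·(-20.090784)+1·(-5.924064)+1·(-34.963104)=-60.977952; next y=3/10·24.090784+1/2·(-60.977952)≈-23.261741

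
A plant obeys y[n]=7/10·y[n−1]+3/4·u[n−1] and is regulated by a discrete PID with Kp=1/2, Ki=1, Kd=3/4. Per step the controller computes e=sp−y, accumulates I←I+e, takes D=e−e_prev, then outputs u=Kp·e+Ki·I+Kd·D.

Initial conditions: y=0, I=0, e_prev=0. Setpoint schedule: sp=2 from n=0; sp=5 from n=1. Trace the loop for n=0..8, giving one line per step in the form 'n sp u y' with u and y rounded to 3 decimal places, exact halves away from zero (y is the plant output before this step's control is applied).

0 2 4.500 0.000
1 5 4.156 3.375
2 5 1.327 5.480
3 5 3.885 4.831
4 5 0.272 6.296
5 5 3.865 4.611
6 5 -0.419 6.127
7 5 4.434 3.974
8 5 -0.954 6.107

(exact arithmetic carried between steps; '≈' marks a value shown rounded to 6 d.p. or computed from one; I and e_prev carry over from the previous line; the table rounds u and y to 3 d.p., halves away from zero)
n=0: y=0, sp=2, e=sp−y=2; I=2, D=e−e_prev=2; u=1/2·2+1·2+3/4·2=4.5; next y=7/10·0+3/4·4.5=3.375
n=1: y=3.375, sp=5, e=sp−y=1.625; I=3.625, D=e−e_prev=-0.375; u=1/2·1.625+1·3.625+3/4·(-0.375)=4.15625; next y=7/10·3.375+3/4·4.15625≈5.479688
n=2: y≈5.479688, sp=5, e=sp−y≈-0.479688; I≈3.145313, D=e−e_prev≈-2.104688; u=1/2·(-0.479688)+1·3.145313+3/4·(-2.104688)≈1.326953; next y=7/10·5.479688+3/4·1.326953≈4.830996
n=3: y≈4.830996, sp=5, e=sp−y≈0.169004; I≈3.314316, D=e−e_prev≈0.648691; u=1/2·0.169004+1·3.314316+3/4·0.648691≈3.885337; next y=7/10·4.830996+3/4·3.885337≈6.295700
n=4: y≈6.295700, sp=5, e=sp−y≈-1.295700; I≈2.018616, D=e−e_prev≈-1.464704; u=1/2·(-1.295700)+1·2.018616+3/4·(-1.464704)≈0.272239; next y=7/10·6.295700+3/4·0.272239≈4.611169
n=5: y≈4.611169, sp=5, e=sp−y≈0.388831; I≈2.407448, D=e−e_prev≈1.684531; u=1/2·0.388831+1·2.407448+3/4·1.684531≈3.865261; next y=7/10·4.611169+3/4·3.865261≈6.126764
n=6: y≈6.126764, sp=5, e=sp−y≈-1.126764; I≈1.280683, D=e−e_prev≈-1.515595; u=1/2·(-1.126764)+1·1.280683+3/4·(-1.515595)≈-0.419395; next y=7/10·6.126764+3/4·(-0.419395)≈3.974188
n=7: y≈3.974188, sp=5, e=sp−y≈1.025812; I≈2.306495, D=e−e_prev≈2.152576; u=1/2·1.025812+1·2.306495+3/4·2.152576≈4.433832; next y=7/10·3.974188+3/4·4.433832≈6.107306
n=8: y≈6.107306, sp=5, e=sp−y≈-1.107306; I≈1.199189, D=e−e_prev≈-2.133118; u=1/2·(-1.107306)+1·1.199189+3/4·(-2.133118)≈-0.954303; next y=7/10·6.107306+3/4·(-0.954303)≈3.559387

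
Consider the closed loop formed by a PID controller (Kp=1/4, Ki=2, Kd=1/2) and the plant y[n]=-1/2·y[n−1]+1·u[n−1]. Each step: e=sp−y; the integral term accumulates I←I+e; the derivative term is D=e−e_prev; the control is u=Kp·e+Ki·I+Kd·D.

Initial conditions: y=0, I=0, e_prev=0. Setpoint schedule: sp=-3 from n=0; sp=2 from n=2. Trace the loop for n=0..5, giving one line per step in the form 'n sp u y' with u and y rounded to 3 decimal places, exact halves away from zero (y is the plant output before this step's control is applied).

0 -3 -8.250 0.000
1 -3 9.938 -8.250
2 2 -31.297 14.063
3 2 97.309 -38.328
4 2 -273.933 116.473
5 2 808.287 -332.169

(exact arithmetic carried between steps; '≈' marks a value shown rounded to 6 d.p. or computed from one; I and e_prev carry over from the previous line; the table rounds u and y to 3 d.p., halves away from zero)
n=0: y=0, sp=-3, e=sp−y=-3; I=-3, D=e−e_prev=-3; u=1/4·(-3)+2·(-3)+1/2·(-3)=-8.25; next y=-1/2·0+1·(-8.25)=-8.25
n=1: y=-8.25, sp=-3, e=sp−y=5.25; I=2.25, D=e−e_prev=8.25; u=1/4·5.25+2·2.25+1/2·8.25=9.9375; next y=-1/2·(-8.25)+1·9.9375=14.0625
n=2: y=14.0625, sp=2, e=sp−y=-12.0625; I=-9.8125, D=e−e_prev=-17.3125; u=1/4·(-12.0625)+2·(-9.8125)+1/2·(-17.3125)=-31.296875; next y=-1/2·14.0625+1·(-31.296875)=-38.328125
n=3: y=-38.328125, sp=2, e=sp−y=40.328125; I=30.515625, D=e−e_prev=52.390625; u=1/4·40.328125+2·30.515625+1/2·52.390625≈97.308594; next y=-1/2·(-38.328125)+1·97.308594≈116.472656
n=4: y≈116.472656, sp=2, e=sp−y≈-114.472656; I≈-83.957031, D=e−e_prev≈-154.800781; u=1/4·(-114.472656)+2·(-83.957031)+1/2·(-154.800781)≈-273.932617; next y=-1/2·116.472656+1·(-273.932617)≈-332.168945
n=5: y≈-332.168945, sp=2, e=sp−y≈334.168945; I≈250.211914, D=e−e_prev≈448.641602; u=1/4·334.168945+2·250.211914+1/2·448.641602≈808.286865; next y=-1/2·(-332.168945)+1·808.286865≈974.371338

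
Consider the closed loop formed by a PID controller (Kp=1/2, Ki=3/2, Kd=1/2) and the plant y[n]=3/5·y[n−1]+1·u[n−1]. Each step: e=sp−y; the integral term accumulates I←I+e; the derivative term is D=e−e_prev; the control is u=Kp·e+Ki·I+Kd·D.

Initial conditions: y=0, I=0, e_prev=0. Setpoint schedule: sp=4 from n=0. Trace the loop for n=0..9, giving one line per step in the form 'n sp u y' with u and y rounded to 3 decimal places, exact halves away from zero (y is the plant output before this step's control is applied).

(exact arithmetic carried between steps; '≈' marks a value shown rounded to 6 d.p. or computed from one; I and e_prev carry over from the previous line; the table rounds u and y to 3 d.p., halves away from zero)
n=0: y=0, sp=4, e=sp−y=4; I=4, D=e−e_prev=4; u=1/2·4+3/2·4+1/2·4=10; next y=3/5·0+1·10=10
n=1: y=10, sp=4, e=sp−y=-6; I=-2, D=e−e_prev=-10; u=1/2·(-6)+3/2·(-2)+1/2·(-10)=-11; next y=3/5·10+1·(-11)=-5
n=2: y=-5, sp=4, e=sp−y=9; I=7, D=e−e_prev=15; u=1/2·9+3/2·7+1/2·15=22.5; next y=3/5·(-5)+1·22.5=19.5
n=3: y=19.5, sp=4, e=sp−y=-15.5; I=-8.5, D=e−e_prev=-24.5; u=1/2·(-15.5)+3/2·(-8.5)+1/2·(-24.5)=-32.75; next y=3/5·19.5+1·(-32.75)=-21.05
n=4: y=-21.05, sp=4, e=sp−y=25.05; I=16.55, D=e−e_prev=40.55; u=1/2·25.05+3/2·16.55+1/2·40.55=57.625; next y=3/5·(-21.05)+1·57.625=44.995
n=5: y=44.995, sp=4, e=sp−y=-40.995; I=-24.445, D=e−e_prev=-66.045; u=1/2·(-40.995)+3/2·(-24.445)+1/2·(-66.045)=-90.1875; next y=3/5·44.995+1·(-90.1875)=-63.1905
n=6: y=-63.1905, sp=4, e=sp−y=67.1905; I=42.7455, D=e−e_prev=108.1855; u=1/2·67.1905+3/2·42.7455+1/2·108.1855=151.80625; next y=3/5·(-63.1905)+1·151.80625=113.89195
n=7: y=113.89195, sp=4, e=sp−y=-109.89195; I=-67.14645, D=e−e_prev=-177.08245; u=1/2·(-109.89195)+3/2·(-67.14645)+1/2·(-177.08245)=-244.206875; next y=3/5·113.89195+1·(-244.206875)=-175.871705
n=8: y=-175.871705, sp=4, e=sp−y=179.871705; I=112.725255, D=e−e_prev=289.763655; u=1/2·179.871705+3/2·112.725255+1/2·289.763655≈403.905563; next y=3/5·(-175.871705)+1·403.905563≈298.382540
n=9: y≈298.382540, sp=4, e=sp−y≈-294.382540; I≈-181.657285, D=e−e_prev≈-474.254245; u=1/2·(-294.382540)+3/2·(-181.657285)+1/2·(-474.254245)≈-656.804319; next y=3/5·298.382540+1·(-656.804319)≈-477.774795

0 4 10.000 0.000
1 4 -11.000 10.000
2 4 22.500 -5.000
3 4 -32.750 19.500
4 4 57.625 -21.050
5 4 -90.188 44.995
6 4 151.806 -63.191
7 4 -244.207 113.892
8 4 403.906 -175.872
9 4 -656.804 298.383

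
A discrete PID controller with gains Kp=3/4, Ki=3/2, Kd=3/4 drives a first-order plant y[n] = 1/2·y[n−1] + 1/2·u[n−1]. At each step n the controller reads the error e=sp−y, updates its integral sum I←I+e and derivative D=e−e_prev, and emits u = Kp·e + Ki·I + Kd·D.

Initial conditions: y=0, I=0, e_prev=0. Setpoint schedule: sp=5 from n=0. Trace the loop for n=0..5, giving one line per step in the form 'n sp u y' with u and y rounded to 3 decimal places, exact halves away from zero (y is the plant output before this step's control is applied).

0 5 15.000 0.000
1 5 -3.750 7.500
2 5 15.000 1.875
3 5 -4.219 8.438
4 5 14.531 2.109
5 5 -4.512 8.320

(exact arithmetic carried between steps; '≈' marks a value shown rounded to 6 d.p. or computed from one; I and e_prev carry over from the previous line; the table rounds u and y to 3 d.p., halves away from zero)
n=0: y=0, sp=5, e=sp−y=5; I=5, D=e−e_prev=5; u=3/4·5+3/2·5+3/4·5=15; next y=1/2·0+1/2·15=7.5
n=1: y=7.5, sp=5, e=sp−y=-2.5; I=2.5, D=e−e_prev=-7.5; u=3/4·(-2.5)+3/2·2.5+3/4·(-7.5)=-3.75; next y=1/2·7.5+1/2·(-3.75)=1.875
n=2: y=1.875, sp=5, e=sp−y=3.125; I=5.625, D=e−e_prev=5.625; u=3/4·3.125+3/2·5.625+3/4·5.625=15; next y=1/2·1.875+1/2·15=8.4375
n=3: y=8.4375, sp=5, e=sp−y=-3.4375; I=2.1875, D=e−e_prev=-6.5625; u=3/4·(-3.4375)+3/2·2.1875+3/4·(-6.5625)=-4.21875; next y=1/2·8.4375+1/2·(-4.21875)=2.109375
n=4: y=2.109375, sp=5, e=sp−y=2.890625; I=5.078125, D=e−e_prev=6.328125; u=3/4·2.890625+3/2·5.078125+3/4·6.328125=14.53125; next y=1/2·2.109375+1/2·14.53125≈8.320313
n=5: y≈8.320313, sp=5, e=sp−y≈-3.320313; I≈1.757813, D=e−e_prev≈-6.210938; u=3/4·(-3.320313)+3/2·1.757813+3/4·(-6.210938)≈-4.511719; next y=1/2·8.320313+1/2·(-4.511719)≈1.904297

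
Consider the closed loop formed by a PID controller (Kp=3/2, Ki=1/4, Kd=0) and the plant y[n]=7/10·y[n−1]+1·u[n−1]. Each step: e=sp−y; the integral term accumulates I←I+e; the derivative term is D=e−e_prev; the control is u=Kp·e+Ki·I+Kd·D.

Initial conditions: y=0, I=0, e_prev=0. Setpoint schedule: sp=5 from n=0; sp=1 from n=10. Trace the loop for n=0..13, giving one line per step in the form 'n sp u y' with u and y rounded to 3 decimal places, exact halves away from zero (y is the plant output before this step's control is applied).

0 5 8.750 0.000
1 5 -5.313 8.750
2 5 7.641 0.813
3 5 -4.257 8.209
4 5 6.700 1.490
5 5 -3.366 7.743
6 5 5.904 2.054
7 5 -2.613 7.342
8 5 5.228 2.526
9 5 -1.977 6.997
10 1 -2.343 2.921
11 1 2.811 -0.298
12 1 -1.940 2.602
13 1 2.421 -0.119

(exact arithmetic carried between steps; '≈' marks a value shown rounded to 6 d.p. or computed from one; I and e_prev carry over from the previous line; the table rounds u and y to 3 d.p., halves away from zero)
n=0: y=0, sp=5, e=sp−y=5; I=5, D=e−e_prev=5; u=3/2·5+1/4·5+0·5=8.75; next y=7/10·0+1·8.75=8.75
n=1: y=8.75, sp=5, e=sp−y=-3.75; I=1.25, D=e−e_prev=-8.75; u=3/2·(-3.75)+1/4·1.25+0·(-8.75)=-5.3125; next y=7/10·8.75+1·(-5.3125)=0.8125
n=2: y=0.8125, sp=5, e=sp−y=4.1875; I=5.4375, D=e−e_prev=7.9375; u=3/2·4.1875+1/4·5.4375+0·7.9375=7.640625; next y=7/10·0.8125+1·7.640625=8.209375
n=3: y=8.209375, sp=5, e=sp−y=-3.209375; I=2.228125, D=e−e_prev=-7.396875; u=3/2·(-3.209375)+1/4·2.228125+0·(-7.396875)≈-4.257031; next y=7/10·8.209375+1·(-4.257031)≈1.489531
n=4: y≈1.489531, sp=5, e=sp−y≈3.510469; I≈5.738594, D=e−e_prev≈6.719844; u=3/2·3.510469+1/4·5.738594+0·6.719844≈6.700352; next y=7/10·1.489531+1·6.700352≈7.743023
n=5: y≈7.743023, sp=5, e=sp−y≈-2.743023; I≈2.995570, D=e−e_prev≈-6.253492; u=3/2·(-2.743023)+1/4·2.995570+0·(-6.253492)≈-3.365643; next y=7/10·7.743023+1·(-3.365643)≈2.054474
n=6: y≈2.054474, sp=5, e=sp−y≈2.945526; I≈5.941096, D=e−e_prev≈5.688550; u=3/2·2.945526+1/4·5.941096+0·5.688550≈5.903563; next y=7/10·2.054474+1·5.903563≈7.341695
n=7: y≈7.341695, sp=5, e=sp−y≈-2.341695; I≈3.599401, D=e−e_prev≈-5.287221; u=3/2·(-2.341695)+1/4·3.599401+0·(-5.287221)≈-2.612692; next y=7/10·7.341695+1·(-2.612692)≈2.526494
n=8: y≈2.526494, sp=5, e=sp−y≈2.473506; I≈6.072907, D=e−e_prev≈4.815201; u=3/2·2.473506+1/4·6.072907+0·4.815201≈5.228485; next y=7/10·2.526494+1·5.228485≈6.997031
n=9: y≈6.997031, sp=5, e=sp−y≈-1.997031; I≈4.075876, D=e−e_prev≈-4.470537; u=3/2·(-1.997031)+1/4·4.075876+0·(-4.470537)≈-1.976578; next y=7/10·6.997031+1·(-1.976578)≈2.921344
n=10: y≈2.921344, sp=1, e=sp−y≈-1.921344; I≈2.154532, D=e−e_prev≈0.075687; u=3/2·(-1.921344)+1/4·2.154532+0·0.075687≈-2.343383; next y=7/10·2.921344+1·(-2.343383)≈-0.298442
n=11: y≈-0.298442, sp=1, e=sp−y≈1.298442; I≈3.452974, D=e−e_prev≈3.219786; u=3/2·1.298442+1/4·3.452974+0·3.219786≈2.810907; next y=7/10·(-0.298442)+1·2.810907≈2.601997
n=12: y≈2.601997, sp=1, e=sp−y≈-1.601997; I≈1.850977, D=e−e_prev≈-2.900439; u=3/2·(-1.601997)+1/4·1.850977+0·(-2.900439)≈-1.940252; next y=7/10·2.601997+1·(-1.940252)≈-0.118854
n=13: y≈-0.118854, sp=1, e=sp−y≈1.118854; I≈2.969830, D=e−e_prev≈2.720851; u=3/2·1.118854+1/4·2.969830+0·2.720851≈2.420738; next y=7/10·(-0.118854)+1·2.420738≈2.337540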